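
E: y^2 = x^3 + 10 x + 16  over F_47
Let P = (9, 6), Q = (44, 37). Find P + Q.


P != Q, so use the chord formula.
s = (y2 - y1) / (x2 - x1) = (31) / (35) mod 47 = 17
x3 = s^2 - x1 - x2 mod 47 = 17^2 - 9 - 44 = 1
y3 = s (x1 - x3) - y1 mod 47 = 17 * (9 - 1) - 6 = 36

P + Q = (1, 36)


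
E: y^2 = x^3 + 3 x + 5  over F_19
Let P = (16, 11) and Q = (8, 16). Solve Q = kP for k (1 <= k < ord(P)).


Enumerate multiples of P until we hit Q = (8, 16):
  1P = (16, 11)
  2P = (11, 1)
  3P = (15, 10)
  4P = (8, 16)
Match found at i = 4.

k = 4


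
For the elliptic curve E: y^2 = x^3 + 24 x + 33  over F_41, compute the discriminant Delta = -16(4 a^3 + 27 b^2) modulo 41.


4 a^3 + 27 b^2 = 4*24^3 + 27*33^2 = 55296 + 29403 = 84699
Delta = -16 * (84699) = -1355184
Delta mod 41 = 30

Delta = 30 (mod 41)


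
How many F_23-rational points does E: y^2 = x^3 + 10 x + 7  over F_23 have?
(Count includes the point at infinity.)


For each x in F_23, count y with y^2 = x^3 + 10 x + 7 mod 23:
  x = 1: RHS = 18, y in [8, 15]  -> 2 point(s)
  x = 2: RHS = 12, y in [9, 14]  -> 2 point(s)
  x = 3: RHS = 18, y in [8, 15]  -> 2 point(s)
  x = 7: RHS = 6, y in [11, 12]  -> 2 point(s)
  x = 8: RHS = 1, y in [1, 22]  -> 2 point(s)
  x = 10: RHS = 3, y in [7, 16]  -> 2 point(s)
  x = 14: RHS = 16, y in [4, 19]  -> 2 point(s)
  x = 15: RHS = 13, y in [6, 17]  -> 2 point(s)
  x = 16: RHS = 8, y in [10, 13]  -> 2 point(s)
  x = 18: RHS = 16, y in [4, 19]  -> 2 point(s)
  x = 19: RHS = 18, y in [8, 15]  -> 2 point(s)
  x = 21: RHS = 2, y in [5, 18]  -> 2 point(s)
Affine points: 24. Add the point at infinity: total = 25.

#E(F_23) = 25


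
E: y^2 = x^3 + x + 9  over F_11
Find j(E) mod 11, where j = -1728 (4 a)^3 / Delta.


Delta = -16(4 a^3 + 27 b^2) mod 11 = 1
-1728 * (4 a)^3 = -1728 * (4*1)^3 mod 11 = 2
j = 2 * 1^(-1) mod 11 = 2

j = 2 (mod 11)


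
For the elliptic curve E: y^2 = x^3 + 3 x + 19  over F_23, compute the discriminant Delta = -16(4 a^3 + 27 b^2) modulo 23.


4 a^3 + 27 b^2 = 4*3^3 + 27*19^2 = 108 + 9747 = 9855
Delta = -16 * (9855) = -157680
Delta mod 23 = 8

Delta = 8 (mod 23)


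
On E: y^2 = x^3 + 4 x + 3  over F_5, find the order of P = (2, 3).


Compute successive multiples of P until we hit O:
  1P = (2, 3)
  2P = (2, 2)
  3P = O

ord(P) = 3


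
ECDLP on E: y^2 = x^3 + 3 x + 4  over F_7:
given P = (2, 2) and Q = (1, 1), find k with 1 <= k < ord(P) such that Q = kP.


Enumerate multiples of P until we hit Q = (1, 1):
  1P = (2, 2)
  2P = (0, 2)
  3P = (5, 5)
  4P = (1, 6)
  5P = (6, 0)
  6P = (1, 1)
Match found at i = 6.

k = 6


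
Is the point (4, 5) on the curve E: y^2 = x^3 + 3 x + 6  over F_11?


Check whether y^2 = x^3 + 3 x + 6 (mod 11) for (x, y) = (4, 5).
LHS: y^2 = 5^2 mod 11 = 3
RHS: x^3 + 3 x + 6 = 4^3 + 3*4 + 6 mod 11 = 5
LHS != RHS

No, not on the curve


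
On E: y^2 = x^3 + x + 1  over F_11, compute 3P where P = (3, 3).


k = 3 = 11_2 (binary, LSB first: 11)
Double-and-add from P = (3, 3):
  bit 0 = 1: acc = O + (3, 3) = (3, 3)
  bit 1 = 1: acc = (3, 3) + (6, 5) = (0, 10)

3P = (0, 10)


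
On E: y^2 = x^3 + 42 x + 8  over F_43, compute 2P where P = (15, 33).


Doubling: s = (3 x1^2 + a) / (2 y1)
s = (3*15^2 + 42) / (2*33) mod 43 = 5
x3 = s^2 - 2 x1 mod 43 = 5^2 - 2*15 = 38
y3 = s (x1 - x3) - y1 mod 43 = 5 * (15 - 38) - 33 = 24

2P = (38, 24)


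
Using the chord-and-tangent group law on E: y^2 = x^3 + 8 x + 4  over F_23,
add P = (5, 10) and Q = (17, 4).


P != Q, so use the chord formula.
s = (y2 - y1) / (x2 - x1) = (17) / (12) mod 23 = 11
x3 = s^2 - x1 - x2 mod 23 = 11^2 - 5 - 17 = 7
y3 = s (x1 - x3) - y1 mod 23 = 11 * (5 - 7) - 10 = 14

P + Q = (7, 14)


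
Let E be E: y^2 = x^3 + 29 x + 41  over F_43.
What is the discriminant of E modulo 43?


4 a^3 + 27 b^2 = 4*29^3 + 27*41^2 = 97556 + 45387 = 142943
Delta = -16 * (142943) = -2287088
Delta mod 43 = 39

Delta = 39 (mod 43)


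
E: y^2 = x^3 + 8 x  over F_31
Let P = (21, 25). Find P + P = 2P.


Doubling: s = (3 x1^2 + a) / (2 y1)
s = (3*21^2 + 8) / (2*25) mod 31 = 26
x3 = s^2 - 2 x1 mod 31 = 26^2 - 2*21 = 14
y3 = s (x1 - x3) - y1 mod 31 = 26 * (21 - 14) - 25 = 2

2P = (14, 2)


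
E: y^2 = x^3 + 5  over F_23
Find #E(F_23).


For each x in F_23, count y with y^2 = x^3 + 0 x + 5 mod 23:
  x = 1: RHS = 6, y in [11, 12]  -> 2 point(s)
  x = 2: RHS = 13, y in [6, 17]  -> 2 point(s)
  x = 3: RHS = 9, y in [3, 20]  -> 2 point(s)
  x = 4: RHS = 0, y in [0]  -> 1 point(s)
  x = 7: RHS = 3, y in [7, 16]  -> 2 point(s)
  x = 10: RHS = 16, y in [4, 19]  -> 2 point(s)
  x = 11: RHS = 2, y in [5, 18]  -> 2 point(s)
  x = 12: RHS = 8, y in [10, 13]  -> 2 point(s)
  x = 14: RHS = 12, y in [9, 14]  -> 2 point(s)
  x = 18: RHS = 18, y in [8, 15]  -> 2 point(s)
  x = 20: RHS = 1, y in [1, 22]  -> 2 point(s)
  x = 22: RHS = 4, y in [2, 21]  -> 2 point(s)
Affine points: 23. Add the point at infinity: total = 24.

#E(F_23) = 24


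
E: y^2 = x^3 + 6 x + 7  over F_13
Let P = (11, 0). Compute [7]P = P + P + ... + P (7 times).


k = 7 = 111_2 (binary, LSB first: 111)
Double-and-add from P = (11, 0):
  bit 0 = 1: acc = O + (11, 0) = (11, 0)
  bit 1 = 1: acc = (11, 0) + O = (11, 0)
  bit 2 = 1: acc = (11, 0) + O = (11, 0)

7P = (11, 0)


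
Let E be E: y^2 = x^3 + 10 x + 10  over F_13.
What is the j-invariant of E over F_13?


Delta = -16(4 a^3 + 27 b^2) mod 13 = 11
-1728 * (4 a)^3 = -1728 * (4*10)^3 mod 13 = 1
j = 1 * 11^(-1) mod 13 = 6

j = 6 (mod 13)


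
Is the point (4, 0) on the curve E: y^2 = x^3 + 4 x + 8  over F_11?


Check whether y^2 = x^3 + 4 x + 8 (mod 11) for (x, y) = (4, 0).
LHS: y^2 = 0^2 mod 11 = 0
RHS: x^3 + 4 x + 8 = 4^3 + 4*4 + 8 mod 11 = 0
LHS = RHS

Yes, on the curve


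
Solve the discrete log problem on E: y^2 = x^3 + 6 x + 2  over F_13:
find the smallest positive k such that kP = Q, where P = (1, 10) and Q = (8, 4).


Enumerate multiples of P until we hit Q = (8, 4):
  1P = (1, 10)
  2P = (10, 10)
  3P = (2, 3)
  4P = (7, 6)
  5P = (4, 5)
  6P = (5, 1)
  7P = (8, 9)
  8P = (8, 4)
Match found at i = 8.

k = 8


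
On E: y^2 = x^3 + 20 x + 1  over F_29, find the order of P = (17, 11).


Compute successive multiples of P until we hit O:
  1P = (17, 11)
  2P = (8, 21)
  3P = (26, 28)
  4P = (20, 22)
  5P = (28, 26)
  6P = (0, 28)
  7P = (13, 14)
  8P = (5, 9)
  ... (continuing to 19P)
  19P = O

ord(P) = 19


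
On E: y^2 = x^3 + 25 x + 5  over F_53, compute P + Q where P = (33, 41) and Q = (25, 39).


P != Q, so use the chord formula.
s = (y2 - y1) / (x2 - x1) = (51) / (45) mod 53 = 40
x3 = s^2 - x1 - x2 mod 53 = 40^2 - 33 - 25 = 5
y3 = s (x1 - x3) - y1 mod 53 = 40 * (33 - 5) - 41 = 19

P + Q = (5, 19)


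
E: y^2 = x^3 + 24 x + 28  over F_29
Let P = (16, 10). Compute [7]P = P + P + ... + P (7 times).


k = 7 = 111_2 (binary, LSB first: 111)
Double-and-add from P = (16, 10):
  bit 0 = 1: acc = O + (16, 10) = (16, 10)
  bit 1 = 1: acc = (16, 10) + (27, 1) = (8, 23)
  bit 2 = 1: acc = (8, 23) + (9, 4) = (25, 10)

7P = (25, 10)


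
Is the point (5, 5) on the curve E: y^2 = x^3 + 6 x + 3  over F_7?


Check whether y^2 = x^3 + 6 x + 3 (mod 7) for (x, y) = (5, 5).
LHS: y^2 = 5^2 mod 7 = 4
RHS: x^3 + 6 x + 3 = 5^3 + 6*5 + 3 mod 7 = 4
LHS = RHS

Yes, on the curve


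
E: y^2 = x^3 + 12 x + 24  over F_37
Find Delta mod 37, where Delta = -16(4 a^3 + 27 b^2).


4 a^3 + 27 b^2 = 4*12^3 + 27*24^2 = 6912 + 15552 = 22464
Delta = -16 * (22464) = -359424
Delta mod 37 = 31

Delta = 31 (mod 37)


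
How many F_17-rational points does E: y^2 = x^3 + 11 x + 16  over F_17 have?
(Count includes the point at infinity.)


For each x in F_17, count y with y^2 = x^3 + 11 x + 16 mod 17:
  x = 0: RHS = 16, y in [4, 13]  -> 2 point(s)
  x = 3: RHS = 8, y in [5, 12]  -> 2 point(s)
  x = 5: RHS = 9, y in [3, 14]  -> 2 point(s)
  x = 6: RHS = 9, y in [3, 14]  -> 2 point(s)
  x = 8: RHS = 4, y in [2, 15]  -> 2 point(s)
  x = 10: RHS = 4, y in [2, 15]  -> 2 point(s)
  x = 16: RHS = 4, y in [2, 15]  -> 2 point(s)
Affine points: 14. Add the point at infinity: total = 15.

#E(F_17) = 15


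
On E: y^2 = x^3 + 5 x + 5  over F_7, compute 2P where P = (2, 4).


Doubling: s = (3 x1^2 + a) / (2 y1)
s = (3*2^2 + 5) / (2*4) mod 7 = 3
x3 = s^2 - 2 x1 mod 7 = 3^2 - 2*2 = 5
y3 = s (x1 - x3) - y1 mod 7 = 3 * (2 - 5) - 4 = 1

2P = (5, 1)


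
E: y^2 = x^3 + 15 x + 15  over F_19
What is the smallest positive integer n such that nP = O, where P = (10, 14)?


Compute successive multiples of P until we hit O:
  1P = (10, 14)
  2P = (8, 18)
  3P = (5, 14)
  4P = (4, 5)
  5P = (12, 2)
  6P = (14, 10)
  7P = (15, 10)
  8P = (3, 7)
  ... (continuing to 24P)
  24P = O

ord(P) = 24


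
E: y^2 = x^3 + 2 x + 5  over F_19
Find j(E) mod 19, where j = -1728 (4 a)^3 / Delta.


Delta = -16(4 a^3 + 27 b^2) mod 19 = 12
-1728 * (4 a)^3 = -1728 * (4*2)^3 mod 19 = 18
j = 18 * 12^(-1) mod 19 = 11

j = 11 (mod 19)


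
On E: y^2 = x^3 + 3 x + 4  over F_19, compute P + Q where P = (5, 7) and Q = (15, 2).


P != Q, so use the chord formula.
s = (y2 - y1) / (x2 - x1) = (14) / (10) mod 19 = 9
x3 = s^2 - x1 - x2 mod 19 = 9^2 - 5 - 15 = 4
y3 = s (x1 - x3) - y1 mod 19 = 9 * (5 - 4) - 7 = 2

P + Q = (4, 2)


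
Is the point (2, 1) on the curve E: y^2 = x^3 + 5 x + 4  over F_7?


Check whether y^2 = x^3 + 5 x + 4 (mod 7) for (x, y) = (2, 1).
LHS: y^2 = 1^2 mod 7 = 1
RHS: x^3 + 5 x + 4 = 2^3 + 5*2 + 4 mod 7 = 1
LHS = RHS

Yes, on the curve


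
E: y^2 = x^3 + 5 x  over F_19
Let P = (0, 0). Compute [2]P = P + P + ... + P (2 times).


k = 2 = 10_2 (binary, LSB first: 01)
Double-and-add from P = (0, 0):
  bit 0 = 0: acc unchanged = O
  bit 1 = 1: acc = O + O = O

2P = O


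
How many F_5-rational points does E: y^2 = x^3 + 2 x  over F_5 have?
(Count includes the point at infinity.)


For each x in F_5, count y with y^2 = x^3 + 2 x + 0 mod 5:
  x = 0: RHS = 0, y in [0]  -> 1 point(s)
Affine points: 1. Add the point at infinity: total = 2.

#E(F_5) = 2


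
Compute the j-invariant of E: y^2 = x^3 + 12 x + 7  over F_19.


Delta = -16(4 a^3 + 27 b^2) mod 19 = 5
-1728 * (4 a)^3 = -1728 * (4*12)^3 mod 19 = 12
j = 12 * 5^(-1) mod 19 = 10

j = 10 (mod 19)


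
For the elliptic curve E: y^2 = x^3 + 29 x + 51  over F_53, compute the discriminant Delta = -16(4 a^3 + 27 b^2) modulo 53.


4 a^3 + 27 b^2 = 4*29^3 + 27*51^2 = 97556 + 70227 = 167783
Delta = -16 * (167783) = -2684528
Delta mod 53 = 28

Delta = 28 (mod 53)


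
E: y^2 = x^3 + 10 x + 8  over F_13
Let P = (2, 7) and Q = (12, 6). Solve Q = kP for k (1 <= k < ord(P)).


Enumerate multiples of P until we hit Q = (12, 6):
  1P = (2, 7)
  2P = (12, 7)
  3P = (12, 6)
Match found at i = 3.

k = 3


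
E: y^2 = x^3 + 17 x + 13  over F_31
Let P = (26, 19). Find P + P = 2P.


Doubling: s = (3 x1^2 + a) / (2 y1)
s = (3*26^2 + 17) / (2*19) mod 31 = 22
x3 = s^2 - 2 x1 mod 31 = 22^2 - 2*26 = 29
y3 = s (x1 - x3) - y1 mod 31 = 22 * (26 - 29) - 19 = 8

2P = (29, 8)


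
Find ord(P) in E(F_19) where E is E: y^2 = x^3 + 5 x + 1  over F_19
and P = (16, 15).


Compute successive multiples of P until we hit O:
  1P = (16, 15)
  2P = (3, 9)
  3P = (1, 8)
  4P = (11, 0)
  5P = (1, 11)
  6P = (3, 10)
  7P = (16, 4)
  8P = O

ord(P) = 8


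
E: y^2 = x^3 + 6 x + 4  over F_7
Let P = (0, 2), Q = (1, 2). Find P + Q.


P != Q, so use the chord formula.
s = (y2 - y1) / (x2 - x1) = (0) / (1) mod 7 = 0
x3 = s^2 - x1 - x2 mod 7 = 0^2 - 0 - 1 = 6
y3 = s (x1 - x3) - y1 mod 7 = 0 * (0 - 6) - 2 = 5

P + Q = (6, 5)


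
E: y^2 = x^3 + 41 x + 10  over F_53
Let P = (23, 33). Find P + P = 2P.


Doubling: s = (3 x1^2 + a) / (2 y1)
s = (3*23^2 + 41) / (2*33) mod 53 = 7
x3 = s^2 - 2 x1 mod 53 = 7^2 - 2*23 = 3
y3 = s (x1 - x3) - y1 mod 53 = 7 * (23 - 3) - 33 = 1

2P = (3, 1)


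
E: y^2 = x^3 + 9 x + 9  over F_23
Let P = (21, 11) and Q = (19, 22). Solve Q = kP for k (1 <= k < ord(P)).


Enumerate multiples of P until we hit Q = (19, 22):
  1P = (21, 11)
  2P = (8, 15)
  3P = (19, 22)
Match found at i = 3.

k = 3


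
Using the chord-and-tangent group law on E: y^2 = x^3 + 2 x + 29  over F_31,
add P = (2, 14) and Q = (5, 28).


P != Q, so use the chord formula.
s = (y2 - y1) / (x2 - x1) = (14) / (3) mod 31 = 15
x3 = s^2 - x1 - x2 mod 31 = 15^2 - 2 - 5 = 1
y3 = s (x1 - x3) - y1 mod 31 = 15 * (2 - 1) - 14 = 1

P + Q = (1, 1)


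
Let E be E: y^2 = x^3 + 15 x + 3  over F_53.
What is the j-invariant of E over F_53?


Delta = -16(4 a^3 + 27 b^2) mod 53 = 9
-1728 * (4 a)^3 = -1728 * (4*15)^3 mod 53 = 48
j = 48 * 9^(-1) mod 53 = 23

j = 23 (mod 53)


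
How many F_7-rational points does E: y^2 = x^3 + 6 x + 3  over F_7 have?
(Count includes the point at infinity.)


For each x in F_7, count y with y^2 = x^3 + 6 x + 3 mod 7:
  x = 2: RHS = 2, y in [3, 4]  -> 2 point(s)
  x = 4: RHS = 0, y in [0]  -> 1 point(s)
  x = 5: RHS = 4, y in [2, 5]  -> 2 point(s)
Affine points: 5. Add the point at infinity: total = 6.

#E(F_7) = 6


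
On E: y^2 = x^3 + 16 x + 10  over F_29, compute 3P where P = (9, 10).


k = 3 = 11_2 (binary, LSB first: 11)
Double-and-add from P = (9, 10):
  bit 0 = 1: acc = O + (9, 10) = (9, 10)
  bit 1 = 1: acc = (9, 10) + (20, 23) = (28, 15)

3P = (28, 15)


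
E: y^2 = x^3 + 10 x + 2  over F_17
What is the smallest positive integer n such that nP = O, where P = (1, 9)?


Compute successive multiples of P until we hit O:
  1P = (1, 9)
  2P = (14, 9)
  3P = (2, 8)
  4P = (15, 5)
  5P = (16, 5)
  6P = (4, 2)
  7P = (8, 13)
  8P = (0, 11)
  ... (continuing to 22P)
  22P = O

ord(P) = 22


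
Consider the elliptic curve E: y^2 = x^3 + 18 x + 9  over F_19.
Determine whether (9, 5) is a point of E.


Check whether y^2 = x^3 + 18 x + 9 (mod 19) for (x, y) = (9, 5).
LHS: y^2 = 5^2 mod 19 = 6
RHS: x^3 + 18 x + 9 = 9^3 + 18*9 + 9 mod 19 = 7
LHS != RHS

No, not on the curve


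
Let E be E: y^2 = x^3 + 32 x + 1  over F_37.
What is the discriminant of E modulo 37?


4 a^3 + 27 b^2 = 4*32^3 + 27*1^2 = 131072 + 27 = 131099
Delta = -16 * (131099) = -2097584
Delta mod 37 = 20

Delta = 20 (mod 37)


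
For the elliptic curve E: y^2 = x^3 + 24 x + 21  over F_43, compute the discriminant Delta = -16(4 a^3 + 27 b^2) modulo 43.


4 a^3 + 27 b^2 = 4*24^3 + 27*21^2 = 55296 + 11907 = 67203
Delta = -16 * (67203) = -1075248
Delta mod 43 = 10

Delta = 10 (mod 43)


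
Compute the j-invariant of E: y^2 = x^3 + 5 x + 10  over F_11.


Delta = -16(4 a^3 + 27 b^2) mod 11 = 5
-1728 * (4 a)^3 = -1728 * (4*5)^3 mod 11 = 8
j = 8 * 5^(-1) mod 11 = 6

j = 6 (mod 11)


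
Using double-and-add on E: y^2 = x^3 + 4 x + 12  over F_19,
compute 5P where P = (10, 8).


k = 5 = 101_2 (binary, LSB first: 101)
Double-and-add from P = (10, 8):
  bit 0 = 1: acc = O + (10, 8) = (10, 8)
  bit 1 = 0: acc unchanged = (10, 8)
  bit 2 = 1: acc = (10, 8) + (18, 8) = (10, 11)

5P = (10, 11)


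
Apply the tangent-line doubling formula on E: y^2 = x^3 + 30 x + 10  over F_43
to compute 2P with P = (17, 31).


Doubling: s = (3 x1^2 + a) / (2 y1)
s = (3*17^2 + 30) / (2*31) mod 43 = 11
x3 = s^2 - 2 x1 mod 43 = 11^2 - 2*17 = 1
y3 = s (x1 - x3) - y1 mod 43 = 11 * (17 - 1) - 31 = 16

2P = (1, 16)


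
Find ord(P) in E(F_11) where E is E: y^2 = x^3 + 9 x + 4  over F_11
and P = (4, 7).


Compute successive multiples of P until we hit O:
  1P = (4, 7)
  2P = (1, 6)
  3P = (0, 9)
  4P = (10, 7)
  5P = (8, 4)
  6P = (3, 6)
  7P = (5, 3)
  8P = (7, 5)
  ... (continuing to 18P)
  18P = O

ord(P) = 18


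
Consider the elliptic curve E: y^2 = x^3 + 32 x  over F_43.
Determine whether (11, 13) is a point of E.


Check whether y^2 = x^3 + 32 x + 0 (mod 43) for (x, y) = (11, 13).
LHS: y^2 = 13^2 mod 43 = 40
RHS: x^3 + 32 x + 0 = 11^3 + 32*11 + 0 mod 43 = 6
LHS != RHS

No, not on the curve


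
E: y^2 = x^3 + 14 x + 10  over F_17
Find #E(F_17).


For each x in F_17, count y with y^2 = x^3 + 14 x + 10 mod 17:
  x = 1: RHS = 8, y in [5, 12]  -> 2 point(s)
  x = 5: RHS = 1, y in [1, 16]  -> 2 point(s)
  x = 6: RHS = 4, y in [2, 15]  -> 2 point(s)
  x = 7: RHS = 9, y in [3, 14]  -> 2 point(s)
  x = 9: RHS = 15, y in [7, 10]  -> 2 point(s)
  x = 11: RHS = 16, y in [4, 13]  -> 2 point(s)
  x = 12: RHS = 2, y in [6, 11]  -> 2 point(s)
  x = 13: RHS = 9, y in [3, 14]  -> 2 point(s)
  x = 14: RHS = 9, y in [3, 14]  -> 2 point(s)
  x = 15: RHS = 8, y in [5, 12]  -> 2 point(s)
Affine points: 20. Add the point at infinity: total = 21.

#E(F_17) = 21


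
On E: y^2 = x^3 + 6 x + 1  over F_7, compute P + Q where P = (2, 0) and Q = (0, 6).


P != Q, so use the chord formula.
s = (y2 - y1) / (x2 - x1) = (6) / (5) mod 7 = 4
x3 = s^2 - x1 - x2 mod 7 = 4^2 - 2 - 0 = 0
y3 = s (x1 - x3) - y1 mod 7 = 4 * (2 - 0) - 0 = 1

P + Q = (0, 1)


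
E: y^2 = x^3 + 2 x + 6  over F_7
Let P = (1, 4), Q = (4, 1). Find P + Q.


P != Q, so use the chord formula.
s = (y2 - y1) / (x2 - x1) = (4) / (3) mod 7 = 6
x3 = s^2 - x1 - x2 mod 7 = 6^2 - 1 - 4 = 3
y3 = s (x1 - x3) - y1 mod 7 = 6 * (1 - 3) - 4 = 5

P + Q = (3, 5)


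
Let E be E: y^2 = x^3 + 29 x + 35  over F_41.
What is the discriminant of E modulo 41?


4 a^3 + 27 b^2 = 4*29^3 + 27*35^2 = 97556 + 33075 = 130631
Delta = -16 * (130631) = -2090096
Delta mod 41 = 2

Delta = 2 (mod 41)


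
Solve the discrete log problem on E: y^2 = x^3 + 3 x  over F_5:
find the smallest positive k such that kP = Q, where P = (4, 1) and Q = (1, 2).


Enumerate multiples of P until we hit Q = (1, 2):
  1P = (4, 1)
  2P = (1, 3)
  3P = (1, 2)
Match found at i = 3.

k = 3


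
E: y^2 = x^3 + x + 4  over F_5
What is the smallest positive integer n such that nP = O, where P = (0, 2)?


Compute successive multiples of P until we hit O:
  1P = (0, 2)
  2P = (1, 4)
  3P = (3, 2)
  4P = (2, 3)
  5P = (2, 2)
  6P = (3, 3)
  7P = (1, 1)
  8P = (0, 3)
  ... (continuing to 9P)
  9P = O

ord(P) = 9


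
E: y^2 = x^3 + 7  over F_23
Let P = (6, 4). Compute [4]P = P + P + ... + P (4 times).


k = 4 = 100_2 (binary, LSB first: 001)
Double-and-add from P = (6, 4):
  bit 0 = 0: acc unchanged = O
  bit 1 = 0: acc unchanged = O
  bit 2 = 1: acc = O + (9, 0) = (9, 0)

4P = (9, 0)


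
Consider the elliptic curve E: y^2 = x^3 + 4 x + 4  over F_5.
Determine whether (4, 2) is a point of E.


Check whether y^2 = x^3 + 4 x + 4 (mod 5) for (x, y) = (4, 2).
LHS: y^2 = 2^2 mod 5 = 4
RHS: x^3 + 4 x + 4 = 4^3 + 4*4 + 4 mod 5 = 4
LHS = RHS

Yes, on the curve


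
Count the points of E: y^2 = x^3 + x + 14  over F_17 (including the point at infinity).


For each x in F_17, count y with y^2 = x^3 + 1 x + 14 mod 17:
  x = 1: RHS = 16, y in [4, 13]  -> 2 point(s)
  x = 5: RHS = 8, y in [5, 12]  -> 2 point(s)
  x = 6: RHS = 15, y in [7, 10]  -> 2 point(s)
  x = 9: RHS = 4, y in [2, 15]  -> 2 point(s)
  x = 10: RHS = 4, y in [2, 15]  -> 2 point(s)
  x = 11: RHS = 13, y in [8, 9]  -> 2 point(s)
  x = 14: RHS = 1, y in [1, 16]  -> 2 point(s)
  x = 15: RHS = 4, y in [2, 15]  -> 2 point(s)
Affine points: 16. Add the point at infinity: total = 17.

#E(F_17) = 17


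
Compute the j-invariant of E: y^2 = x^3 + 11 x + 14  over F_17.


Delta = -16(4 a^3 + 27 b^2) mod 17 = 8
-1728 * (4 a)^3 = -1728 * (4*11)^3 mod 17 = 16
j = 16 * 8^(-1) mod 17 = 2

j = 2 (mod 17)


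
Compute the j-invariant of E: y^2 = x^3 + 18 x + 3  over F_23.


Delta = -16(4 a^3 + 27 b^2) mod 23 = 18
-1728 * (4 a)^3 = -1728 * (4*18)^3 mod 23 = 11
j = 11 * 18^(-1) mod 23 = 7

j = 7 (mod 23)


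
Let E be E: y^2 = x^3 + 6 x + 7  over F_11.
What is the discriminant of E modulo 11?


4 a^3 + 27 b^2 = 4*6^3 + 27*7^2 = 864 + 1323 = 2187
Delta = -16 * (2187) = -34992
Delta mod 11 = 10

Delta = 10 (mod 11)


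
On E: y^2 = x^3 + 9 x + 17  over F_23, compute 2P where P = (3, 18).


Doubling: s = (3 x1^2 + a) / (2 y1)
s = (3*3^2 + 9) / (2*18) mod 23 = 1
x3 = s^2 - 2 x1 mod 23 = 1^2 - 2*3 = 18
y3 = s (x1 - x3) - y1 mod 23 = 1 * (3 - 18) - 18 = 13

2P = (18, 13)


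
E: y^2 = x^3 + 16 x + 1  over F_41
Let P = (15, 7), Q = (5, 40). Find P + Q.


P != Q, so use the chord formula.
s = (y2 - y1) / (x2 - x1) = (33) / (31) mod 41 = 9
x3 = s^2 - x1 - x2 mod 41 = 9^2 - 15 - 5 = 20
y3 = s (x1 - x3) - y1 mod 41 = 9 * (15 - 20) - 7 = 30

P + Q = (20, 30)


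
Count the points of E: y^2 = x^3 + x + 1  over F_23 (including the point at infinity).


For each x in F_23, count y with y^2 = x^3 + 1 x + 1 mod 23:
  x = 0: RHS = 1, y in [1, 22]  -> 2 point(s)
  x = 1: RHS = 3, y in [7, 16]  -> 2 point(s)
  x = 3: RHS = 8, y in [10, 13]  -> 2 point(s)
  x = 4: RHS = 0, y in [0]  -> 1 point(s)
  x = 5: RHS = 16, y in [4, 19]  -> 2 point(s)
  x = 6: RHS = 16, y in [4, 19]  -> 2 point(s)
  x = 7: RHS = 6, y in [11, 12]  -> 2 point(s)
  x = 9: RHS = 3, y in [7, 16]  -> 2 point(s)
  x = 11: RHS = 9, y in [3, 20]  -> 2 point(s)
  x = 12: RHS = 16, y in [4, 19]  -> 2 point(s)
  x = 13: RHS = 3, y in [7, 16]  -> 2 point(s)
  x = 17: RHS = 9, y in [3, 20]  -> 2 point(s)
  x = 18: RHS = 9, y in [3, 20]  -> 2 point(s)
  x = 19: RHS = 2, y in [5, 18]  -> 2 point(s)
Affine points: 27. Add the point at infinity: total = 28.

#E(F_23) = 28


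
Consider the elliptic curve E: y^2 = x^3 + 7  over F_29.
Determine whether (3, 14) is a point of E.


Check whether y^2 = x^3 + 0 x + 7 (mod 29) for (x, y) = (3, 14).
LHS: y^2 = 14^2 mod 29 = 22
RHS: x^3 + 0 x + 7 = 3^3 + 0*3 + 7 mod 29 = 5
LHS != RHS

No, not on the curve


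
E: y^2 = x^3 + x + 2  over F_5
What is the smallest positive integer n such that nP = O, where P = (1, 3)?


Compute successive multiples of P until we hit O:
  1P = (1, 3)
  2P = (4, 0)
  3P = (1, 2)
  4P = O

ord(P) = 4


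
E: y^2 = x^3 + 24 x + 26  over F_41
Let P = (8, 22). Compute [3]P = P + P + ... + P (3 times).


k = 3 = 11_2 (binary, LSB first: 11)
Double-and-add from P = (8, 22):
  bit 0 = 1: acc = O + (8, 22) = (8, 22)
  bit 1 = 1: acc = (8, 22) + (2, 0) = (8, 19)

3P = (8, 19)


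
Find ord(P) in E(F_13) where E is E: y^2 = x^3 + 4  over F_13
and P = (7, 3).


Compute successive multiples of P until we hit O:
  1P = (7, 3)
  2P = (11, 3)
  3P = (8, 10)
  4P = (8, 3)
  5P = (11, 10)
  6P = (7, 10)
  7P = O

ord(P) = 7


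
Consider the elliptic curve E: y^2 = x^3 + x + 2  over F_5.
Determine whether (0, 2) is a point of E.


Check whether y^2 = x^3 + 1 x + 2 (mod 5) for (x, y) = (0, 2).
LHS: y^2 = 2^2 mod 5 = 4
RHS: x^3 + 1 x + 2 = 0^3 + 1*0 + 2 mod 5 = 2
LHS != RHS

No, not on the curve


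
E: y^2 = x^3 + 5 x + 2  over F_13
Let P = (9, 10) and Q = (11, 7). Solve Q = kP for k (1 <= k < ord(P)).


Enumerate multiples of P until we hit Q = (11, 7):
  1P = (9, 10)
  2P = (12, 10)
  3P = (5, 3)
  4P = (11, 6)
  5P = (10, 5)
  6P = (6, 1)
  7P = (7, 9)
  8P = (7, 4)
  9P = (6, 12)
  10P = (10, 8)
  11P = (11, 7)
Match found at i = 11.

k = 11


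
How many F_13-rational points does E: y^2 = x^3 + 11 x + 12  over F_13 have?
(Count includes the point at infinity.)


For each x in F_13, count y with y^2 = x^3 + 11 x + 12 mod 13:
  x = 0: RHS = 12, y in [5, 8]  -> 2 point(s)
  x = 2: RHS = 3, y in [4, 9]  -> 2 point(s)
  x = 4: RHS = 3, y in [4, 9]  -> 2 point(s)
  x = 5: RHS = 10, y in [6, 7]  -> 2 point(s)
  x = 7: RHS = 3, y in [4, 9]  -> 2 point(s)
  x = 8: RHS = 1, y in [1, 12]  -> 2 point(s)
  x = 10: RHS = 4, y in [2, 11]  -> 2 point(s)
  x = 12: RHS = 0, y in [0]  -> 1 point(s)
Affine points: 15. Add the point at infinity: total = 16.

#E(F_13) = 16


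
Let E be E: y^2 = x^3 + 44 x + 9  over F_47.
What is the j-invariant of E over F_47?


Delta = -16(4 a^3 + 27 b^2) mod 47 = 12
-1728 * (4 a)^3 = -1728 * (4*44)^3 mod 47 = 27
j = 27 * 12^(-1) mod 47 = 14

j = 14 (mod 47)


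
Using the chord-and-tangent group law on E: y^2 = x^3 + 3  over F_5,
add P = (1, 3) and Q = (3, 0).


P != Q, so use the chord formula.
s = (y2 - y1) / (x2 - x1) = (2) / (2) mod 5 = 1
x3 = s^2 - x1 - x2 mod 5 = 1^2 - 1 - 3 = 2
y3 = s (x1 - x3) - y1 mod 5 = 1 * (1 - 2) - 3 = 1

P + Q = (2, 1)


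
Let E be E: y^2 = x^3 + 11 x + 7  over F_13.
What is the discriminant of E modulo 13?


4 a^3 + 27 b^2 = 4*11^3 + 27*7^2 = 5324 + 1323 = 6647
Delta = -16 * (6647) = -106352
Delta mod 13 = 1

Delta = 1 (mod 13)


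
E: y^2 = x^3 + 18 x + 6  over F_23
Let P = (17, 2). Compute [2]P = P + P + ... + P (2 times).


k = 2 = 10_2 (binary, LSB first: 01)
Double-and-add from P = (17, 2):
  bit 0 = 0: acc unchanged = O
  bit 1 = 1: acc = O + (21, 10) = (21, 10)

2P = (21, 10)


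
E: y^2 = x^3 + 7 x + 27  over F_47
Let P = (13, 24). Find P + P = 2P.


Doubling: s = (3 x1^2 + a) / (2 y1)
s = (3*13^2 + 7) / (2*24) mod 47 = 44
x3 = s^2 - 2 x1 mod 47 = 44^2 - 2*13 = 30
y3 = s (x1 - x3) - y1 mod 47 = 44 * (13 - 30) - 24 = 27

2P = (30, 27)


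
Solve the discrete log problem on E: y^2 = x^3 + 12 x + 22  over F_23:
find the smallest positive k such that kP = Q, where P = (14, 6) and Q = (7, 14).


Enumerate multiples of P until we hit Q = (7, 14):
  1P = (14, 6)
  2P = (11, 6)
  3P = (21, 17)
  4P = (13, 12)
  5P = (9, 10)
  6P = (8, 3)
  7P = (7, 9)
  8P = (5, 0)
  9P = (7, 14)
Match found at i = 9.

k = 9


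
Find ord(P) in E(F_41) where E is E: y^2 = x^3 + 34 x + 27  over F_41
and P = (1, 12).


Compute successive multiples of P until we hit O:
  1P = (1, 12)
  2P = (6, 23)
  3P = (29, 33)
  4P = (9, 23)
  5P = (22, 36)
  6P = (26, 18)
  7P = (34, 26)
  8P = (27, 13)
  ... (continuing to 47P)
  47P = O

ord(P) = 47


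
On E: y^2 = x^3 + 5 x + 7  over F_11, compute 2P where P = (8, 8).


Doubling: s = (3 x1^2 + a) / (2 y1)
s = (3*8^2 + 5) / (2*8) mod 11 = 2
x3 = s^2 - 2 x1 mod 11 = 2^2 - 2*8 = 10
y3 = s (x1 - x3) - y1 mod 11 = 2 * (8 - 10) - 8 = 10

2P = (10, 10)


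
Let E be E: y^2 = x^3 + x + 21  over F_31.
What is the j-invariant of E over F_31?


Delta = -16(4 a^3 + 27 b^2) mod 31 = 12
-1728 * (4 a)^3 = -1728 * (4*1)^3 mod 31 = 16
j = 16 * 12^(-1) mod 31 = 22

j = 22 (mod 31)


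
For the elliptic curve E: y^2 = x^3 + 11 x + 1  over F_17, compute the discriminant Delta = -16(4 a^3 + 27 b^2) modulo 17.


4 a^3 + 27 b^2 = 4*11^3 + 27*1^2 = 5324 + 27 = 5351
Delta = -16 * (5351) = -85616
Delta mod 17 = 13

Delta = 13 (mod 17)


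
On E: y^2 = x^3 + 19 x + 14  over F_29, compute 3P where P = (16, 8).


k = 3 = 11_2 (binary, LSB first: 11)
Double-and-add from P = (16, 8):
  bit 0 = 1: acc = O + (16, 8) = (16, 8)
  bit 1 = 1: acc = (16, 8) + (17, 28) = (19, 19)

3P = (19, 19)


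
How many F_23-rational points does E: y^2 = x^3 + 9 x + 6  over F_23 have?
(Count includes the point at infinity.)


For each x in F_23, count y with y^2 = x^3 + 9 x + 6 mod 23:
  x = 0: RHS = 6, y in [11, 12]  -> 2 point(s)
  x = 1: RHS = 16, y in [4, 19]  -> 2 point(s)
  x = 2: RHS = 9, y in [3, 20]  -> 2 point(s)
  x = 6: RHS = 0, y in [0]  -> 1 point(s)
  x = 12: RHS = 2, y in [5, 18]  -> 2 point(s)
  x = 14: RHS = 1, y in [1, 22]  -> 2 point(s)
  x = 17: RHS = 12, y in [9, 14]  -> 2 point(s)
  x = 21: RHS = 3, y in [7, 16]  -> 2 point(s)
Affine points: 15. Add the point at infinity: total = 16.

#E(F_23) = 16


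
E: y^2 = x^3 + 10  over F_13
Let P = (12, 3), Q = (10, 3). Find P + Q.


P != Q, so use the chord formula.
s = (y2 - y1) / (x2 - x1) = (0) / (11) mod 13 = 0
x3 = s^2 - x1 - x2 mod 13 = 0^2 - 12 - 10 = 4
y3 = s (x1 - x3) - y1 mod 13 = 0 * (12 - 4) - 3 = 10

P + Q = (4, 10)


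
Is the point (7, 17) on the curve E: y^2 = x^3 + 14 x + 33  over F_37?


Check whether y^2 = x^3 + 14 x + 33 (mod 37) for (x, y) = (7, 17).
LHS: y^2 = 17^2 mod 37 = 30
RHS: x^3 + 14 x + 33 = 7^3 + 14*7 + 33 mod 37 = 30
LHS = RHS

Yes, on the curve


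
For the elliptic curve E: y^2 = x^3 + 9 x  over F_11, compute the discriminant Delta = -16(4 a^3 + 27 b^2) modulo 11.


4 a^3 + 27 b^2 = 4*9^3 + 27*0^2 = 2916 + 0 = 2916
Delta = -16 * (2916) = -46656
Delta mod 11 = 6

Delta = 6 (mod 11)


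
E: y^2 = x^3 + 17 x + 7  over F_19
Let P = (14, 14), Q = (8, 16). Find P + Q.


P != Q, so use the chord formula.
s = (y2 - y1) / (x2 - x1) = (2) / (13) mod 19 = 6
x3 = s^2 - x1 - x2 mod 19 = 6^2 - 14 - 8 = 14
y3 = s (x1 - x3) - y1 mod 19 = 6 * (14 - 14) - 14 = 5

P + Q = (14, 5)


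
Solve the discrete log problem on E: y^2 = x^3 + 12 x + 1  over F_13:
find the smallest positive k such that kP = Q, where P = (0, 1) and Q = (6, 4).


Enumerate multiples of P until we hit Q = (6, 4):
  1P = (0, 1)
  2P = (10, 4)
  3P = (4, 3)
  4P = (6, 9)
  5P = (3, 8)
  6P = (1, 1)
  7P = (12, 12)
  8P = (5, 2)
  9P = (7, 8)
  10P = (7, 5)
  11P = (5, 11)
  12P = (12, 1)
  13P = (1, 12)
  14P = (3, 5)
  15P = (6, 4)
Match found at i = 15.

k = 15


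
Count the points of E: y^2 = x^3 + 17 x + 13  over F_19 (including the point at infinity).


For each x in F_19, count y with y^2 = x^3 + 17 x + 13 mod 19:
  x = 2: RHS = 17, y in [6, 13]  -> 2 point(s)
  x = 7: RHS = 0, y in [0]  -> 1 point(s)
  x = 10: RHS = 5, y in [9, 10]  -> 2 point(s)
  x = 11: RHS = 11, y in [7, 12]  -> 2 point(s)
  x = 12: RHS = 7, y in [8, 11]  -> 2 point(s)
  x = 16: RHS = 11, y in [7, 12]  -> 2 point(s)
  x = 17: RHS = 9, y in [3, 16]  -> 2 point(s)
Affine points: 13. Add the point at infinity: total = 14.

#E(F_19) = 14


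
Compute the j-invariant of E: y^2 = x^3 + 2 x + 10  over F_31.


Delta = -16(4 a^3 + 27 b^2) mod 31 = 29
-1728 * (4 a)^3 = -1728 * (4*2)^3 mod 31 = 4
j = 4 * 29^(-1) mod 31 = 29

j = 29 (mod 31)


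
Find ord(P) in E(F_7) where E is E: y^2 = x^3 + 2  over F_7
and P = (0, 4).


Compute successive multiples of P until we hit O:
  1P = (0, 4)
  2P = (0, 3)
  3P = O

ord(P) = 3


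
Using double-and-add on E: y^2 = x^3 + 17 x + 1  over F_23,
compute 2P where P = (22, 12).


k = 2 = 10_2 (binary, LSB first: 01)
Double-and-add from P = (22, 12):
  bit 0 = 0: acc unchanged = O
  bit 1 = 1: acc = O + (11, 1) = (11, 1)

2P = (11, 1)


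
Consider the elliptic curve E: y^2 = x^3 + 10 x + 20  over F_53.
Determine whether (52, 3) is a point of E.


Check whether y^2 = x^3 + 10 x + 20 (mod 53) for (x, y) = (52, 3).
LHS: y^2 = 3^2 mod 53 = 9
RHS: x^3 + 10 x + 20 = 52^3 + 10*52 + 20 mod 53 = 9
LHS = RHS

Yes, on the curve


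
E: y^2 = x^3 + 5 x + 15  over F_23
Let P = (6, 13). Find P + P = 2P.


Doubling: s = (3 x1^2 + a) / (2 y1)
s = (3*6^2 + 5) / (2*13) mod 23 = 7
x3 = s^2 - 2 x1 mod 23 = 7^2 - 2*6 = 14
y3 = s (x1 - x3) - y1 mod 23 = 7 * (6 - 14) - 13 = 0

2P = (14, 0)


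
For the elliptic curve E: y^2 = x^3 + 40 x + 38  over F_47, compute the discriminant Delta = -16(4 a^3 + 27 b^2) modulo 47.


4 a^3 + 27 b^2 = 4*40^3 + 27*38^2 = 256000 + 38988 = 294988
Delta = -16 * (294988) = -4719808
Delta mod 47 = 26

Delta = 26 (mod 47)


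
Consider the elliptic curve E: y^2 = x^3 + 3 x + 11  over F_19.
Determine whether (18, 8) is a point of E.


Check whether y^2 = x^3 + 3 x + 11 (mod 19) for (x, y) = (18, 8).
LHS: y^2 = 8^2 mod 19 = 7
RHS: x^3 + 3 x + 11 = 18^3 + 3*18 + 11 mod 19 = 7
LHS = RHS

Yes, on the curve


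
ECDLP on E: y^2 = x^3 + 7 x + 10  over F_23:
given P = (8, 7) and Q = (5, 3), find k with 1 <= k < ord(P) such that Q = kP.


Enumerate multiples of P until we hit Q = (5, 3):
  1P = (8, 7)
  2P = (20, 13)
  3P = (1, 8)
  4P = (22, 18)
  5P = (5, 20)
  6P = (16, 20)
  7P = (2, 20)
  8P = (3, 9)
  9P = (14, 0)
  10P = (3, 14)
  11P = (2, 3)
  12P = (16, 3)
  13P = (5, 3)
Match found at i = 13.

k = 13


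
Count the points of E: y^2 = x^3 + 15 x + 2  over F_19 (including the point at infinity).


For each x in F_19, count y with y^2 = x^3 + 15 x + 2 mod 19:
  x = 3: RHS = 17, y in [6, 13]  -> 2 point(s)
  x = 6: RHS = 4, y in [2, 17]  -> 2 point(s)
  x = 8: RHS = 7, y in [8, 11]  -> 2 point(s)
  x = 9: RHS = 11, y in [7, 12]  -> 2 point(s)
  x = 11: RHS = 16, y in [4, 15]  -> 2 point(s)
  x = 13: RHS = 0, y in [0]  -> 1 point(s)
  x = 14: RHS = 11, y in [7, 12]  -> 2 point(s)
  x = 15: RHS = 11, y in [7, 12]  -> 2 point(s)
  x = 16: RHS = 6, y in [5, 14]  -> 2 point(s)
  x = 18: RHS = 5, y in [9, 10]  -> 2 point(s)
Affine points: 19. Add the point at infinity: total = 20.

#E(F_19) = 20


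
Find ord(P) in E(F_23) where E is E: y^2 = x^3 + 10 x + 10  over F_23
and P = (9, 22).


Compute successive multiples of P until we hit O:
  1P = (9, 22)
  2P = (5, 1)
  3P = (15, 4)
  4P = (8, 21)
  5P = (7, 3)
  6P = (11, 5)
  7P = (12, 15)
  8P = (10, 11)
  ... (continuing to 17P)
  17P = O

ord(P) = 17


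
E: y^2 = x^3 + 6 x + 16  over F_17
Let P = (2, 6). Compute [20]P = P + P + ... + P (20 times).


k = 20 = 10100_2 (binary, LSB first: 00101)
Double-and-add from P = (2, 6):
  bit 0 = 0: acc unchanged = O
  bit 1 = 0: acc unchanged = O
  bit 2 = 1: acc = O + (13, 9) = (13, 9)
  bit 3 = 0: acc unchanged = (13, 9)
  bit 4 = 1: acc = (13, 9) + (8, 10) = (11, 11)

20P = (11, 11)


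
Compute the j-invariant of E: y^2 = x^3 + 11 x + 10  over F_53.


Delta = -16(4 a^3 + 27 b^2) mod 53 = 35
-1728 * (4 a)^3 = -1728 * (4*11)^3 mod 53 = 8
j = 8 * 35^(-1) mod 53 = 29

j = 29 (mod 53)


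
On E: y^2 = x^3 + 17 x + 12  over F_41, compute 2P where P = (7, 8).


Doubling: s = (3 x1^2 + a) / (2 y1)
s = (3*7^2 + 17) / (2*8) mod 41 = 0
x3 = s^2 - 2 x1 mod 41 = 0^2 - 2*7 = 27
y3 = s (x1 - x3) - y1 mod 41 = 0 * (7 - 27) - 8 = 33

2P = (27, 33)


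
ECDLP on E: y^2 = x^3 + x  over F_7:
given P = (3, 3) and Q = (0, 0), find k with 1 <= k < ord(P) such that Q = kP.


Enumerate multiples of P until we hit Q = (0, 0):
  1P = (3, 3)
  2P = (1, 4)
  3P = (5, 5)
  4P = (0, 0)
Match found at i = 4.

k = 4


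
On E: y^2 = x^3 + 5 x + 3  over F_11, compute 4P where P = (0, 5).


k = 4 = 100_2 (binary, LSB first: 001)
Double-and-add from P = (0, 5):
  bit 0 = 0: acc unchanged = O
  bit 1 = 0: acc unchanged = O
  bit 2 = 1: acc = O + (8, 4) = (8, 4)

4P = (8, 4)


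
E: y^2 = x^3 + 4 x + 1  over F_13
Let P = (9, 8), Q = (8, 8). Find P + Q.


P != Q, so use the chord formula.
s = (y2 - y1) / (x2 - x1) = (0) / (12) mod 13 = 0
x3 = s^2 - x1 - x2 mod 13 = 0^2 - 9 - 8 = 9
y3 = s (x1 - x3) - y1 mod 13 = 0 * (9 - 9) - 8 = 5

P + Q = (9, 5)


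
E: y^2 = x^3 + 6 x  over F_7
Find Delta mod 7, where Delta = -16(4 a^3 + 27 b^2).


4 a^3 + 27 b^2 = 4*6^3 + 27*0^2 = 864 + 0 = 864
Delta = -16 * (864) = -13824
Delta mod 7 = 1

Delta = 1 (mod 7)


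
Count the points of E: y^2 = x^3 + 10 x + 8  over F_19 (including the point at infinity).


For each x in F_19, count y with y^2 = x^3 + 10 x + 8 mod 19:
  x = 1: RHS = 0, y in [0]  -> 1 point(s)
  x = 2: RHS = 17, y in [6, 13]  -> 2 point(s)
  x = 4: RHS = 17, y in [6, 13]  -> 2 point(s)
  x = 8: RHS = 11, y in [7, 12]  -> 2 point(s)
  x = 10: RHS = 6, y in [5, 14]  -> 2 point(s)
  x = 11: RHS = 5, y in [9, 10]  -> 2 point(s)
  x = 13: RHS = 17, y in [6, 13]  -> 2 point(s)
  x = 14: RHS = 4, y in [2, 17]  -> 2 point(s)
  x = 18: RHS = 16, y in [4, 15]  -> 2 point(s)
Affine points: 17. Add the point at infinity: total = 18.

#E(F_19) = 18


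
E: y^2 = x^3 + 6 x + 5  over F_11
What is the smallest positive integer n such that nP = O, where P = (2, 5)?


Compute successive multiples of P until we hit O:
  1P = (2, 5)
  2P = (1, 10)
  3P = (0, 7)
  4P = (10, 3)
  5P = (8, 2)
  6P = (4, 7)
  7P = (6, 2)
  8P = (7, 7)
  ... (continuing to 17P)
  17P = O

ord(P) = 17


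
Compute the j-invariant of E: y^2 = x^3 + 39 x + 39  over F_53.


Delta = -16(4 a^3 + 27 b^2) mod 53 = 49
-1728 * (4 a)^3 = -1728 * (4*39)^3 mod 53 = 16
j = 16 * 49^(-1) mod 53 = 49

j = 49 (mod 53)


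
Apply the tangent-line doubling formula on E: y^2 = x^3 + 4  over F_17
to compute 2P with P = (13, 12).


Doubling: s = (3 x1^2 + a) / (2 y1)
s = (3*13^2 + 0) / (2*12) mod 17 = 2
x3 = s^2 - 2 x1 mod 17 = 2^2 - 2*13 = 12
y3 = s (x1 - x3) - y1 mod 17 = 2 * (13 - 12) - 12 = 7

2P = (12, 7)


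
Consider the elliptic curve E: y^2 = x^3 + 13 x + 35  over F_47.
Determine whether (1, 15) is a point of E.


Check whether y^2 = x^3 + 13 x + 35 (mod 47) for (x, y) = (1, 15).
LHS: y^2 = 15^2 mod 47 = 37
RHS: x^3 + 13 x + 35 = 1^3 + 13*1 + 35 mod 47 = 2
LHS != RHS

No, not on the curve


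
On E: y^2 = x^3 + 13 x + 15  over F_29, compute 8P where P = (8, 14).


k = 8 = 1000_2 (binary, LSB first: 0001)
Double-and-add from P = (8, 14):
  bit 0 = 0: acc unchanged = O
  bit 1 = 0: acc unchanged = O
  bit 2 = 0: acc unchanged = O
  bit 3 = 1: acc = O + (2, 7) = (2, 7)

8P = (2, 7)


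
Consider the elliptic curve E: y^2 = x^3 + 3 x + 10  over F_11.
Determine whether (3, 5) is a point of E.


Check whether y^2 = x^3 + 3 x + 10 (mod 11) for (x, y) = (3, 5).
LHS: y^2 = 5^2 mod 11 = 3
RHS: x^3 + 3 x + 10 = 3^3 + 3*3 + 10 mod 11 = 2
LHS != RHS

No, not on the curve


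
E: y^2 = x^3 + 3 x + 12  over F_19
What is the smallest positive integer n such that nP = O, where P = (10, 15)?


Compute successive multiples of P until we hit O:
  1P = (10, 15)
  2P = (10, 4)
  3P = O

ord(P) = 3


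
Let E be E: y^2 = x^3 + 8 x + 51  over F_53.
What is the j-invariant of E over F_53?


Delta = -16(4 a^3 + 27 b^2) mod 53 = 7
-1728 * (4 a)^3 = -1728 * (4*8)^3 mod 53 = 29
j = 29 * 7^(-1) mod 53 = 42

j = 42 (mod 53)


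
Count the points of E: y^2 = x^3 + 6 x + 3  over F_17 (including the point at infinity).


For each x in F_17, count y with y^2 = x^3 + 6 x + 3 mod 17:
  x = 6: RHS = 0, y in [0]  -> 1 point(s)
  x = 8: RHS = 2, y in [6, 11]  -> 2 point(s)
  x = 9: RHS = 4, y in [2, 15]  -> 2 point(s)
  x = 10: RHS = 9, y in [3, 14]  -> 2 point(s)
  x = 12: RHS = 1, y in [1, 16]  -> 2 point(s)
  x = 13: RHS = 0, y in [0]  -> 1 point(s)
  x = 14: RHS = 9, y in [3, 14]  -> 2 point(s)
  x = 15: RHS = 0, y in [0]  -> 1 point(s)
  x = 16: RHS = 13, y in [8, 9]  -> 2 point(s)
Affine points: 15. Add the point at infinity: total = 16.

#E(F_17) = 16


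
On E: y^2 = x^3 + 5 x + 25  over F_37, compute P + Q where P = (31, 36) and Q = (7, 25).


P != Q, so use the chord formula.
s = (y2 - y1) / (x2 - x1) = (26) / (13) mod 37 = 2
x3 = s^2 - x1 - x2 mod 37 = 2^2 - 31 - 7 = 3
y3 = s (x1 - x3) - y1 mod 37 = 2 * (31 - 3) - 36 = 20

P + Q = (3, 20)


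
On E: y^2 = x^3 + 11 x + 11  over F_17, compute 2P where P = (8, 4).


Doubling: s = (3 x1^2 + a) / (2 y1)
s = (3*8^2 + 11) / (2*4) mod 17 = 2
x3 = s^2 - 2 x1 mod 17 = 2^2 - 2*8 = 5
y3 = s (x1 - x3) - y1 mod 17 = 2 * (8 - 5) - 4 = 2

2P = (5, 2)


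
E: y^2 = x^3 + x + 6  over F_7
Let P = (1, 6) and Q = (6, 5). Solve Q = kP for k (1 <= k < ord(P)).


Enumerate multiples of P until we hit Q = (6, 5):
  1P = (1, 6)
  2P = (2, 3)
  3P = (6, 2)
  4P = (4, 2)
  5P = (3, 6)
  6P = (3, 1)
  7P = (4, 5)
  8P = (6, 5)
Match found at i = 8.

k = 8


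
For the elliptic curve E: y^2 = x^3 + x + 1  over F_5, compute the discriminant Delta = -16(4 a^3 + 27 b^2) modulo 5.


4 a^3 + 27 b^2 = 4*1^3 + 27*1^2 = 4 + 27 = 31
Delta = -16 * (31) = -496
Delta mod 5 = 4

Delta = 4 (mod 5)


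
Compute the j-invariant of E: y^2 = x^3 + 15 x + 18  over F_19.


Delta = -16(4 a^3 + 27 b^2) mod 19 = 16
-1728 * (4 a)^3 = -1728 * (4*15)^3 mod 19 = 8
j = 8 * 16^(-1) mod 19 = 10

j = 10 (mod 19)


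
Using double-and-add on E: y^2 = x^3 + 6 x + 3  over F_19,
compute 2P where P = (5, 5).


k = 2 = 10_2 (binary, LSB first: 01)
Double-and-add from P = (5, 5):
  bit 0 = 0: acc unchanged = O
  bit 1 = 1: acc = O + (14, 0) = (14, 0)

2P = (14, 0)


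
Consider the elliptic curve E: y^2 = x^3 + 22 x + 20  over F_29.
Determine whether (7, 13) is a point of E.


Check whether y^2 = x^3 + 22 x + 20 (mod 29) for (x, y) = (7, 13).
LHS: y^2 = 13^2 mod 29 = 24
RHS: x^3 + 22 x + 20 = 7^3 + 22*7 + 20 mod 29 = 24
LHS = RHS

Yes, on the curve


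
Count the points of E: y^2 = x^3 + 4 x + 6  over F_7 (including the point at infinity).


For each x in F_7, count y with y^2 = x^3 + 4 x + 6 mod 7:
  x = 1: RHS = 4, y in [2, 5]  -> 2 point(s)
  x = 2: RHS = 1, y in [1, 6]  -> 2 point(s)
  x = 4: RHS = 2, y in [3, 4]  -> 2 point(s)
  x = 5: RHS = 4, y in [2, 5]  -> 2 point(s)
  x = 6: RHS = 1, y in [1, 6]  -> 2 point(s)
Affine points: 10. Add the point at infinity: total = 11.

#E(F_7) = 11
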